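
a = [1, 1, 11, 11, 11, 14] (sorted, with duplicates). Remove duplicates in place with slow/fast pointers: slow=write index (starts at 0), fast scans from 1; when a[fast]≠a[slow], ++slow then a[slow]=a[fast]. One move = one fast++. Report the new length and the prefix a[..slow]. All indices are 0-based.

length 3; prefix = [1, 11, 14]

(s=0,f=1) a[fast]=1=a[slow] dup → fast++
(s=0,f=2) a[fast]=11≠a[slow]=1 write a[1]=11 → slow++,fast++
(s=1,f=3) a[fast]=11=a[slow] dup → fast++
(s=1,f=4) a[fast]=11=a[slow] dup → fast++
(s=1,f=5) a[fast]=14≠a[slow]=11 write a[2]=14 → slow++,fast++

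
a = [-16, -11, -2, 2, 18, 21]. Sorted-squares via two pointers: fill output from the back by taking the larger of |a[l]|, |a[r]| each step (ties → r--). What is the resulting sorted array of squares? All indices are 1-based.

[1,6] |-16|<=|21| out[6]=441 → r--
[1,5] |-16|<=|18| out[5]=324 → r--
[1,4] |-16|>|2| out[4]=256 → l++
[2,4] |-11|>|2| out[3]=121 → l++
[3,4] |-2|<=|2| out[2]=4 → r--
[3,3] |-2|<=|-2| out[1]=4 → r--

[4, 4, 121, 256, 324, 441]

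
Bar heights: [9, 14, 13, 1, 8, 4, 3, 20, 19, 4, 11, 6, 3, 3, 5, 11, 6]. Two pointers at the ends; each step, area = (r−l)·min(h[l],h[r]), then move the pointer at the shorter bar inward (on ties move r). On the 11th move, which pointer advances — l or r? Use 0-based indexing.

l=0 r=16: min(9,6)*16=96 best=96 *, r--
l=0 r=15: min(9,11)*15=135 best=135 *, l++
l=1 r=15: min(14,11)*14=154 best=154 *, r--
l=1 r=14: min(14,5)*13=65 best=154, r--
l=1 r=13: min(14,3)*12=36 best=154, r--
l=1 r=12: min(14,3)*11=33 best=154, r--
l=1 r=11: min(14,6)*10=60 best=154, r--
l=1 r=10: min(14,11)*9=99 best=154, r--
l=1 r=9: min(14,4)*8=32 best=154, r--
l=1 r=8: min(14,19)*7=98 best=154, l++
l=2 r=8: min(13,19)*6=78 best=154, l++

l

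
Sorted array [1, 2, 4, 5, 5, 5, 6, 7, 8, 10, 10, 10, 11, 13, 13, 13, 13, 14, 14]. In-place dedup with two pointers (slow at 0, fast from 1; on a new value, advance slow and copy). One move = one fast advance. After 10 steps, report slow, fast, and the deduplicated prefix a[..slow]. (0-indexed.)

slow=7, fast=11, prefix=[1, 2, 4, 5, 6, 7, 8, 10]

slow=0 fast=1: a[fast]=2≠a[slow]=1 write a[1]=2, slow++,fast++
slow=1 fast=2: a[fast]=4≠a[slow]=2 write a[2]=4, slow++,fast++
slow=2 fast=3: a[fast]=5≠a[slow]=4 write a[3]=5, slow++,fast++
slow=3 fast=4: a[fast]=5=a[slow] dup, fast++
slow=3 fast=5: a[fast]=5=a[slow] dup, fast++
slow=3 fast=6: a[fast]=6≠a[slow]=5 write a[4]=6, slow++,fast++
slow=4 fast=7: a[fast]=7≠a[slow]=6 write a[5]=7, slow++,fast++
slow=5 fast=8: a[fast]=8≠a[slow]=7 write a[6]=8, slow++,fast++
slow=6 fast=9: a[fast]=10≠a[slow]=8 write a[7]=10, slow++,fast++
slow=7 fast=10: a[fast]=10=a[slow] dup, fast++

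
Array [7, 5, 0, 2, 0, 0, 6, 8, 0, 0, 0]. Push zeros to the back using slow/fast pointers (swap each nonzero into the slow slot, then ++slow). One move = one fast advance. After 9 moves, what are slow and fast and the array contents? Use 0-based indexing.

slow=5, fast=9, a=[7, 5, 2, 6, 8, 0, 0, 0, 0, 0, 0]

(s=0,f=0) a[fast]=7≠0 swap→a[0]=7 → slow++,fast++
(s=1,f=1) a[fast]=5≠0 swap→a[1]=5 → slow++,fast++
(s=2,f=2) a[fast]=0 → fast++
(s=2,f=3) a[fast]=2≠0 swap→a[2]=2 → slow++,fast++
(s=3,f=4) a[fast]=0 → fast++
(s=3,f=5) a[fast]=0 → fast++
(s=3,f=6) a[fast]=6≠0 swap→a[3]=6 → slow++,fast++
(s=4,f=7) a[fast]=8≠0 swap→a[4]=8 → slow++,fast++
(s=5,f=8) a[fast]=0 → fast++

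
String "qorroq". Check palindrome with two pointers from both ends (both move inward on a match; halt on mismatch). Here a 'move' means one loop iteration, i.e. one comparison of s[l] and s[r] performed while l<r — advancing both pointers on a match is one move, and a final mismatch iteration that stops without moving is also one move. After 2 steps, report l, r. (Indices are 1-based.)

l=3, r=4

[1,6] 'q'=='q' → l++,r--
[2,5] 'o'=='o' → l++,r--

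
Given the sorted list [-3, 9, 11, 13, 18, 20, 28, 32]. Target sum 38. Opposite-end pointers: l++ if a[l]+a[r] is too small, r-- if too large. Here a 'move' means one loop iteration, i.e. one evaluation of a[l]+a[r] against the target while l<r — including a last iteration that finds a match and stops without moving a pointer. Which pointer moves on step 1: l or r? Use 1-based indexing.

l=1 r=8: -3+32=29 <38, l++

l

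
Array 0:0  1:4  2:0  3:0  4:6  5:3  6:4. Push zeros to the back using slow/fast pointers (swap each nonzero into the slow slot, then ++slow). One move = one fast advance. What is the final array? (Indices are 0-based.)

slow=0 fast=0: a[fast]=0, fast++
slow=0 fast=1: a[fast]=4≠0 swap→a[0]=4, slow++,fast++
slow=1 fast=2: a[fast]=0, fast++
slow=1 fast=3: a[fast]=0, fast++
slow=1 fast=4: a[fast]=6≠0 swap→a[1]=6, slow++,fast++
slow=2 fast=5: a[fast]=3≠0 swap→a[2]=3, slow++,fast++
slow=3 fast=6: a[fast]=4≠0 swap→a[3]=4, slow++,fast++

[4, 6, 3, 4, 0, 0, 0]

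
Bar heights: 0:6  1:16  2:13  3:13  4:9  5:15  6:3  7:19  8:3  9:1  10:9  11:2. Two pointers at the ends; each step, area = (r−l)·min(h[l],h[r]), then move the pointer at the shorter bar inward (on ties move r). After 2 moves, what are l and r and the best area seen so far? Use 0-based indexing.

[0,11] min(6,2)*11=22 best=22 * → r--
[0,10] min(6,9)*10=60 best=60 * → l++

l=1, r=10, best area=60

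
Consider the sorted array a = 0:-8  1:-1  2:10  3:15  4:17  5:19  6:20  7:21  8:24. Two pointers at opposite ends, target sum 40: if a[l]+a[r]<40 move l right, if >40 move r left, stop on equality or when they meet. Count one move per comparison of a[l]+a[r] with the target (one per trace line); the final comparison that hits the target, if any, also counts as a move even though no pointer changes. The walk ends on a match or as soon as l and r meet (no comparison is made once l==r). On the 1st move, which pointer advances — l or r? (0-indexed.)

l

[0,8] -8+24=16 <40 → l++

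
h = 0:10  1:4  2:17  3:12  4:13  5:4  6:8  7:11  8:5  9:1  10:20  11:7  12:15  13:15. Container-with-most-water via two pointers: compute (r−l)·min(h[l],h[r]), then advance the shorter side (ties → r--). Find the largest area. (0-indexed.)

max area = 165

l=0 r=13: min(10,15)*13=130 best=130 *, l++
l=1 r=13: min(4,15)*12=48 best=130, l++
l=2 r=13: min(17,15)*11=165 best=165 *, r--
l=2 r=12: min(17,15)*10=150 best=165, r--
l=2 r=11: min(17,7)*9=63 best=165, r--
l=2 r=10: min(17,20)*8=136 best=165, l++
l=3 r=10: min(12,20)*7=84 best=165, l++
l=4 r=10: min(13,20)*6=78 best=165, l++
l=5 r=10: min(4,20)*5=20 best=165, l++
l=6 r=10: min(8,20)*4=32 best=165, l++
l=7 r=10: min(11,20)*3=33 best=165, l++
l=8 r=10: min(5,20)*2=10 best=165, l++
l=9 r=10: min(1,20)*1=1 best=165, l++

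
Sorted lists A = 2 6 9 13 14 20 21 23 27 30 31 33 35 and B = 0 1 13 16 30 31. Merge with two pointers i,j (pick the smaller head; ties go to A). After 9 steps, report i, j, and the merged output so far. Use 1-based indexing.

i=1 j=1: A[i]=2>B[j]=0 take 0, j++
i=1 j=2: A[i]=2>B[j]=1 take 1, j++
i=1 j=3: A[i]=2<=B[j]=13 take 2, i++
i=2 j=3: A[i]=6<=B[j]=13 take 6, i++
i=3 j=3: A[i]=9<=B[j]=13 take 9, i++
i=4 j=3: A[i]=13<=B[j]=13 take 13, i++
i=5 j=3: A[i]=14>B[j]=13 take 13, j++
i=5 j=4: A[i]=14<=B[j]=16 take 14, i++
i=6 j=4: A[i]=20>B[j]=16 take 16, j++

i=6, j=5, merged so far=[0, 1, 2, 6, 9, 13, 13, 14, 16]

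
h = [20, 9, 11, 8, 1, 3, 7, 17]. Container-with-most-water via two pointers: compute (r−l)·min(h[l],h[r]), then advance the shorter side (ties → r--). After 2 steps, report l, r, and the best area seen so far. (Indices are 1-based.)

l=1, r=6, best area=119

[1,8] min(20,17)*7=119 best=119 * → r--
[1,7] min(20,7)*6=42 best=119 → r--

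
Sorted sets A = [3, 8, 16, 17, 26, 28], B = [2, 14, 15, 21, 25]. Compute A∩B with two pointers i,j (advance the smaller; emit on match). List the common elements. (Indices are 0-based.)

intersection = []

i=0 j=0: 3>2, j++
i=0 j=1: 3<14, i++
i=1 j=1: 8<14, i++
i=2 j=1: 16>14, j++
i=2 j=2: 16>15, j++
i=2 j=3: 16<21, i++
i=3 j=3: 17<21, i++
i=4 j=3: 26>21, j++
i=4 j=4: 26>25, j++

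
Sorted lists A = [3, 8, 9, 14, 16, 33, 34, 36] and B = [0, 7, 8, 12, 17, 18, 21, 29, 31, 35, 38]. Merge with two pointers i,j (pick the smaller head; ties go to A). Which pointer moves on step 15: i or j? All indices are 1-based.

i=1 j=1: A[i]=3>B[j]=0 take 0, j++
i=1 j=2: A[i]=3<=B[j]=7 take 3, i++
i=2 j=2: A[i]=8>B[j]=7 take 7, j++
i=2 j=3: A[i]=8<=B[j]=8 take 8, i++
i=3 j=3: A[i]=9>B[j]=8 take 8, j++
i=3 j=4: A[i]=9<=B[j]=12 take 9, i++
i=4 j=4: A[i]=14>B[j]=12 take 12, j++
i=4 j=5: A[i]=14<=B[j]=17 take 14, i++
i=5 j=5: A[i]=16<=B[j]=17 take 16, i++
i=6 j=5: A[i]=33>B[j]=17 take 17, j++
i=6 j=6: A[i]=33>B[j]=18 take 18, j++
i=6 j=7: A[i]=33>B[j]=21 take 21, j++
i=6 j=8: A[i]=33>B[j]=29 take 29, j++
i=6 j=9: A[i]=33>B[j]=31 take 31, j++
i=6 j=10: A[i]=33<=B[j]=35 take 33, i++

i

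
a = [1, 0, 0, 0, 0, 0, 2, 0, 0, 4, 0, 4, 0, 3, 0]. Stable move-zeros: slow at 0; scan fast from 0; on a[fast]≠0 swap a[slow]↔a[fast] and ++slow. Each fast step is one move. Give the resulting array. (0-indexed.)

slow=0 fast=0: a[fast]=1≠0 swap→a[0]=1, slow++,fast++
slow=1 fast=1: a[fast]=0, fast++
slow=1 fast=2: a[fast]=0, fast++
slow=1 fast=3: a[fast]=0, fast++
slow=1 fast=4: a[fast]=0, fast++
slow=1 fast=5: a[fast]=0, fast++
slow=1 fast=6: a[fast]=2≠0 swap→a[1]=2, slow++,fast++
slow=2 fast=7: a[fast]=0, fast++
slow=2 fast=8: a[fast]=0, fast++
slow=2 fast=9: a[fast]=4≠0 swap→a[2]=4, slow++,fast++
slow=3 fast=10: a[fast]=0, fast++
slow=3 fast=11: a[fast]=4≠0 swap→a[3]=4, slow++,fast++
slow=4 fast=12: a[fast]=0, fast++
slow=4 fast=13: a[fast]=3≠0 swap→a[4]=3, slow++,fast++
slow=5 fast=14: a[fast]=0, fast++

[1, 2, 4, 4, 3, 0, 0, 0, 0, 0, 0, 0, 0, 0, 0]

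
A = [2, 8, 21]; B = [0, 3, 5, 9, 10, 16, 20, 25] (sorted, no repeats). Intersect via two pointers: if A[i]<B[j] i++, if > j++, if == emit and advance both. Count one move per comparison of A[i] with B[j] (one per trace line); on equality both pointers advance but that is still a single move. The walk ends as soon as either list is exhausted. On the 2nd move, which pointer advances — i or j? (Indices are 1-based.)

i=1 j=1: 2>0, j++
i=1 j=2: 2<3, i++

i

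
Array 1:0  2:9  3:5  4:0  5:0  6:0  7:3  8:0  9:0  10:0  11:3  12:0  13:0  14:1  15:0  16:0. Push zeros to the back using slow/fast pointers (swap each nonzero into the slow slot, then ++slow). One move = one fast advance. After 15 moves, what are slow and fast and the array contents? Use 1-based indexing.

(s=1,f=1) a[fast]=0 → fast++
(s=1,f=2) a[fast]=9≠0 swap→a[1]=9 → slow++,fast++
(s=2,f=3) a[fast]=5≠0 swap→a[2]=5 → slow++,fast++
(s=3,f=4) a[fast]=0 → fast++
(s=3,f=5) a[fast]=0 → fast++
(s=3,f=6) a[fast]=0 → fast++
(s=3,f=7) a[fast]=3≠0 swap→a[3]=3 → slow++,fast++
(s=4,f=8) a[fast]=0 → fast++
(s=4,f=9) a[fast]=0 → fast++
(s=4,f=10) a[fast]=0 → fast++
(s=4,f=11) a[fast]=3≠0 swap→a[4]=3 → slow++,fast++
(s=5,f=12) a[fast]=0 → fast++
(s=5,f=13) a[fast]=0 → fast++
(s=5,f=14) a[fast]=1≠0 swap→a[5]=1 → slow++,fast++
(s=6,f=15) a[fast]=0 → fast++

slow=6, fast=16, a=[9, 5, 3, 3, 1, 0, 0, 0, 0, 0, 0, 0, 0, 0, 0, 0]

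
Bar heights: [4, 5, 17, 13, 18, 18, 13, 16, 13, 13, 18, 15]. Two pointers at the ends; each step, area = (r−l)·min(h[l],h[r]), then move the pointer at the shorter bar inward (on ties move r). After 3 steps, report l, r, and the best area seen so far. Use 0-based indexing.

l=0 r=11: min(4,15)*11=44 best=44 *, l++
l=1 r=11: min(5,15)*10=50 best=50 *, l++
l=2 r=11: min(17,15)*9=135 best=135 *, r--

l=2, r=10, best area=135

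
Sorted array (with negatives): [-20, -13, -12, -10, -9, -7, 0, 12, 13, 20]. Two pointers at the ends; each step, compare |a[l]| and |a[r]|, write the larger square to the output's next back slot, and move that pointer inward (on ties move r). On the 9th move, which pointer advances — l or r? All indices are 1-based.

l

l=1 r=10: |-20|<=|20| out[10]=400, r--
l=1 r=9: |-20|>|13| out[9]=400, l++
l=2 r=9: |-13|<=|13| out[8]=169, r--
l=2 r=8: |-13|>|12| out[7]=169, l++
l=3 r=8: |-12|<=|12| out[6]=144, r--
l=3 r=7: |-12|>|0| out[5]=144, l++
l=4 r=7: |-10|>|0| out[4]=100, l++
l=5 r=7: |-9|>|0| out[3]=81, l++
l=6 r=7: |-7|>|0| out[2]=49, l++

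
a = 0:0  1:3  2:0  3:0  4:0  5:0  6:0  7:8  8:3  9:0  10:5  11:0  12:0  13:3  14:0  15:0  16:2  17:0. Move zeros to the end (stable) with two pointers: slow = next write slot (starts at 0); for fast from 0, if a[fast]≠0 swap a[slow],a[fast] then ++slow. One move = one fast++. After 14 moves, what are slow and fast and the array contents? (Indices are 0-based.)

slow=0 fast=0: a[fast]=0, fast++
slow=0 fast=1: a[fast]=3≠0 swap→a[0]=3, slow++,fast++
slow=1 fast=2: a[fast]=0, fast++
slow=1 fast=3: a[fast]=0, fast++
slow=1 fast=4: a[fast]=0, fast++
slow=1 fast=5: a[fast]=0, fast++
slow=1 fast=6: a[fast]=0, fast++
slow=1 fast=7: a[fast]=8≠0 swap→a[1]=8, slow++,fast++
slow=2 fast=8: a[fast]=3≠0 swap→a[2]=3, slow++,fast++
slow=3 fast=9: a[fast]=0, fast++
slow=3 fast=10: a[fast]=5≠0 swap→a[3]=5, slow++,fast++
slow=4 fast=11: a[fast]=0, fast++
slow=4 fast=12: a[fast]=0, fast++
slow=4 fast=13: a[fast]=3≠0 swap→a[4]=3, slow++,fast++

slow=5, fast=14, a=[3, 8, 3, 5, 3, 0, 0, 0, 0, 0, 0, 0, 0, 0, 0, 0, 2, 0]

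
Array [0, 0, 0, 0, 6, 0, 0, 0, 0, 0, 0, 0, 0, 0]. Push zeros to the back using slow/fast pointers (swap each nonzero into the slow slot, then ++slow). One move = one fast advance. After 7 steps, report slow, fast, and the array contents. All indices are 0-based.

(s=0,f=0) a[fast]=0 → fast++
(s=0,f=1) a[fast]=0 → fast++
(s=0,f=2) a[fast]=0 → fast++
(s=0,f=3) a[fast]=0 → fast++
(s=0,f=4) a[fast]=6≠0 swap→a[0]=6 → slow++,fast++
(s=1,f=5) a[fast]=0 → fast++
(s=1,f=6) a[fast]=0 → fast++

slow=1, fast=7, a=[6, 0, 0, 0, 0, 0, 0, 0, 0, 0, 0, 0, 0, 0]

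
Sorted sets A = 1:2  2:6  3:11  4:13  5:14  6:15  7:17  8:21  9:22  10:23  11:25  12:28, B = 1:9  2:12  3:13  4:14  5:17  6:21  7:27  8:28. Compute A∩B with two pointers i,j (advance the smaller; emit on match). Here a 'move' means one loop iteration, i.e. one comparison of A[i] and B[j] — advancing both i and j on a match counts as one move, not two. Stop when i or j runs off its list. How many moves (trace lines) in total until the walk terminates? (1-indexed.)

[i=1,j=1] 2<9 → i++
[i=2,j=1] 6<9 → i++
[i=3,j=1] 11>9 → j++
[i=3,j=2] 11<12 → i++
[i=4,j=2] 13>12 → j++
[i=4,j=3] 13==13 emit → i++,j++
[i=5,j=4] 14==14 emit → i++,j++
[i=6,j=5] 15<17 → i++
[i=7,j=5] 17==17 emit → i++,j++
[i=8,j=6] 21==21 emit → i++,j++
[i=9,j=7] 22<27 → i++
[i=10,j=7] 23<27 → i++
[i=11,j=7] 25<27 → i++
[i=12,j=7] 28>27 → j++
[i=12,j=8] 28==28 emit → i++,j++

15 moves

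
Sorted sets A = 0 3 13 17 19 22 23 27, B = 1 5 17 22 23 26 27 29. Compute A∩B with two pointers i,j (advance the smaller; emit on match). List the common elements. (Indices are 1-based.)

i=1 j=1: 0<1, i++
i=2 j=1: 3>1, j++
i=2 j=2: 3<5, i++
i=3 j=2: 13>5, j++
i=3 j=3: 13<17, i++
i=4 j=3: 17==17 emit, i++,j++
i=5 j=4: 19<22, i++
i=6 j=4: 22==22 emit, i++,j++
i=7 j=5: 23==23 emit, i++,j++
i=8 j=6: 27>26, j++
i=8 j=7: 27==27 emit, i++,j++

intersection = [17, 22, 23, 27]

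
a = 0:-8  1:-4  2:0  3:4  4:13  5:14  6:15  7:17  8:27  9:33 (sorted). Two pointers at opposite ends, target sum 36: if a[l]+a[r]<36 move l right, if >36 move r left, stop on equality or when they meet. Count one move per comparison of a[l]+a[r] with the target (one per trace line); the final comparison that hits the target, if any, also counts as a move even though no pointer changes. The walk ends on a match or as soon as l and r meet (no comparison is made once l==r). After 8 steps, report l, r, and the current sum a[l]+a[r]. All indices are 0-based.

l=6, r=7, sum=32

[0,9] -8+33=25 <36 → l++
[1,9] -4+33=29 <36 → l++
[2,9] 0+33=33 <36 → l++
[3,9] 4+33=37 >36 → r--
[3,8] 4+27=31 <36 → l++
[4,8] 13+27=40 >36 → r--
[4,7] 13+17=30 <36 → l++
[5,7] 14+17=31 <36 → l++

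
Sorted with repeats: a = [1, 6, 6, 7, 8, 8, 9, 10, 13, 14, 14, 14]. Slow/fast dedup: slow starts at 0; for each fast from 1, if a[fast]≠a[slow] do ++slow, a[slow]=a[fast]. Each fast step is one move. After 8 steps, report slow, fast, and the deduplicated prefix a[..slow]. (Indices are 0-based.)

slow=6, fast=9, prefix=[1, 6, 7, 8, 9, 10, 13]

slow=0 fast=1: a[fast]=6≠a[slow]=1 write a[1]=6, slow++,fast++
slow=1 fast=2: a[fast]=6=a[slow] dup, fast++
slow=1 fast=3: a[fast]=7≠a[slow]=6 write a[2]=7, slow++,fast++
slow=2 fast=4: a[fast]=8≠a[slow]=7 write a[3]=8, slow++,fast++
slow=3 fast=5: a[fast]=8=a[slow] dup, fast++
slow=3 fast=6: a[fast]=9≠a[slow]=8 write a[4]=9, slow++,fast++
slow=4 fast=7: a[fast]=10≠a[slow]=9 write a[5]=10, slow++,fast++
slow=5 fast=8: a[fast]=13≠a[slow]=10 write a[6]=13, slow++,fast++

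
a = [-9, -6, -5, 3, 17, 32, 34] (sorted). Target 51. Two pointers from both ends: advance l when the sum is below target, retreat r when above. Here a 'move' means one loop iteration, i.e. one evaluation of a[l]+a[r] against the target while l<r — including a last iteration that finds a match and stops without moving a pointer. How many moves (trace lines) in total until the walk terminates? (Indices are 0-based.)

[0,6] -9+34=25 <51 → l++
[1,6] -6+34=28 <51 → l++
[2,6] -5+34=29 <51 → l++
[3,6] 3+34=37 <51 → l++
[4,6] 17+34=51 → found

5 moves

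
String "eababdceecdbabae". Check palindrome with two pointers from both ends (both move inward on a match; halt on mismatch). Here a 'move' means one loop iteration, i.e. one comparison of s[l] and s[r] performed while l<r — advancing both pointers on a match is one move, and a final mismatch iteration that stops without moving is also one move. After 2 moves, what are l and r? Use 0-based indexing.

l=2, r=13

l=0 r=15: 'e'=='e', l++,r--
l=1 r=14: 'a'=='a', l++,r--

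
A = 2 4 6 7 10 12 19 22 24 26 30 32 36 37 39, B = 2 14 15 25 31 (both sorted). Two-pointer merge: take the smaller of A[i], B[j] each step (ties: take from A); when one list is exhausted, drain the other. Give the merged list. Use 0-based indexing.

[2, 2, 4, 6, 7, 10, 12, 14, 15, 19, 22, 24, 25, 26, 30, 31, 32, 36, 37, 39]

i=0 j=0: A[i]=2<=B[j]=2 take 2, i++
i=1 j=0: A[i]=4>B[j]=2 take 2, j++
i=1 j=1: A[i]=4<=B[j]=14 take 4, i++
i=2 j=1: A[i]=6<=B[j]=14 take 6, i++
i=3 j=1: A[i]=7<=B[j]=14 take 7, i++
i=4 j=1: A[i]=10<=B[j]=14 take 10, i++
i=5 j=1: A[i]=12<=B[j]=14 take 12, i++
i=6 j=1: A[i]=19>B[j]=14 take 14, j++
i=6 j=2: A[i]=19>B[j]=15 take 15, j++
i=6 j=3: A[i]=19<=B[j]=25 take 19, i++
i=7 j=3: A[i]=22<=B[j]=25 take 22, i++
i=8 j=3: A[i]=24<=B[j]=25 take 24, i++
i=9 j=3: A[i]=26>B[j]=25 take 25, j++
i=9 j=4: A[i]=26<=B[j]=31 take 26, i++
i=10 j=4: A[i]=30<=B[j]=31 take 30, i++
i=11 j=4: A[i]=32>B[j]=31 take 31, j++
i=11 j=5: B done, take A[i]=32, i++
i=12 j=5: B done, take A[i]=36, i++
i=13 j=5: B done, take A[i]=37, i++
i=14 j=5: B done, take A[i]=39, i++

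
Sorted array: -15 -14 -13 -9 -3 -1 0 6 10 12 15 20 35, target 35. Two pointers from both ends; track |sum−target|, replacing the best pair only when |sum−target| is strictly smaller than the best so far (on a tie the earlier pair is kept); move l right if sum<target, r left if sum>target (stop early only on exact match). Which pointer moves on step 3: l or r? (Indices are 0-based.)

l

[0,12] -15+35=20 d=15 * → l++
[1,12] -14+35=21 d=14 * → l++
[2,12] -13+35=22 d=13 * → l++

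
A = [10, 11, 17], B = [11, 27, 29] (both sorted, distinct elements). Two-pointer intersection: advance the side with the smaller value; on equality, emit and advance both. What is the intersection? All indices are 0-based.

intersection = [11]

[i=0,j=0] 10<11 → i++
[i=1,j=0] 11==11 emit → i++,j++
[i=2,j=1] 17<27 → i++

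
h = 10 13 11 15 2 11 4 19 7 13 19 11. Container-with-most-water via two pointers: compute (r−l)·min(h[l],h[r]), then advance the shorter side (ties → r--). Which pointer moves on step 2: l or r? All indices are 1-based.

r

[1,12] min(10,11)*11=110 best=110 * → l++
[2,12] min(13,11)*10=110 best=110 → r--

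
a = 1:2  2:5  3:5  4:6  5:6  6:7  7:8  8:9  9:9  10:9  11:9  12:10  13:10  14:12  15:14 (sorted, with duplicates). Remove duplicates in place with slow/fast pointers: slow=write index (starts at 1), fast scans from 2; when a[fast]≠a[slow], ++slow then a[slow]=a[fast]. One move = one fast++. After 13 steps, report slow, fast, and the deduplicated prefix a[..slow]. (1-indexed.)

slow=8, fast=15, prefix=[2, 5, 6, 7, 8, 9, 10, 12]

slow=1 fast=2: a[fast]=5≠a[slow]=2 write a[2]=5, slow++,fast++
slow=2 fast=3: a[fast]=5=a[slow] dup, fast++
slow=2 fast=4: a[fast]=6≠a[slow]=5 write a[3]=6, slow++,fast++
slow=3 fast=5: a[fast]=6=a[slow] dup, fast++
slow=3 fast=6: a[fast]=7≠a[slow]=6 write a[4]=7, slow++,fast++
slow=4 fast=7: a[fast]=8≠a[slow]=7 write a[5]=8, slow++,fast++
slow=5 fast=8: a[fast]=9≠a[slow]=8 write a[6]=9, slow++,fast++
slow=6 fast=9: a[fast]=9=a[slow] dup, fast++
slow=6 fast=10: a[fast]=9=a[slow] dup, fast++
slow=6 fast=11: a[fast]=9=a[slow] dup, fast++
slow=6 fast=12: a[fast]=10≠a[slow]=9 write a[7]=10, slow++,fast++
slow=7 fast=13: a[fast]=10=a[slow] dup, fast++
slow=7 fast=14: a[fast]=12≠a[slow]=10 write a[8]=12, slow++,fast++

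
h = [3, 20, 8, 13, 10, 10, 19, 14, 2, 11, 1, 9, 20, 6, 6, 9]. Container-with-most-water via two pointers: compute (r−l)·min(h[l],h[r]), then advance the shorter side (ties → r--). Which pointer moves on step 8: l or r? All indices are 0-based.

r

[0,15] min(3,9)*15=45 best=45 * → l++
[1,15] min(20,9)*14=126 best=126 * → r--
[1,14] min(20,6)*13=78 best=126 → r--
[1,13] min(20,6)*12=72 best=126 → r--
[1,12] min(20,20)*11=220 best=220 * → r--
[1,11] min(20,9)*10=90 best=220 → r--
[1,10] min(20,1)*9=9 best=220 → r--
[1,9] min(20,11)*8=88 best=220 → r--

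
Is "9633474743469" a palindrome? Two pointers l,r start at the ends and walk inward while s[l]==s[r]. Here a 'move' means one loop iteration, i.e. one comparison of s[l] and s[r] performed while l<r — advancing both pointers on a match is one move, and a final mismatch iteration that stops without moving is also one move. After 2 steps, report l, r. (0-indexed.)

l=2, r=10

[0,12] '9'=='9' → l++,r--
[1,11] '6'=='6' → l++,r--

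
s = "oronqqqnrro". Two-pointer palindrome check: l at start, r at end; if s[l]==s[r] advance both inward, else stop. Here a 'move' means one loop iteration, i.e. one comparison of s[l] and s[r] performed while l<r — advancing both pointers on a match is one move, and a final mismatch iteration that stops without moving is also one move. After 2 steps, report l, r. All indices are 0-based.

l=2, r=8

[0,10] 'o'=='o' → l++,r--
[1,9] 'r'=='r' → l++,r--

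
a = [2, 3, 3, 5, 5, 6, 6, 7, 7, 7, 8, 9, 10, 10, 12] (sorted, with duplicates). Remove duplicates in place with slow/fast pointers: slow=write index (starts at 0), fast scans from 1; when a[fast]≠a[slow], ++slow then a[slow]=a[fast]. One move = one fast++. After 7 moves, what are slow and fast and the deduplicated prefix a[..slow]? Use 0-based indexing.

slow=0 fast=1: a[fast]=3≠a[slow]=2 write a[1]=3, slow++,fast++
slow=1 fast=2: a[fast]=3=a[slow] dup, fast++
slow=1 fast=3: a[fast]=5≠a[slow]=3 write a[2]=5, slow++,fast++
slow=2 fast=4: a[fast]=5=a[slow] dup, fast++
slow=2 fast=5: a[fast]=6≠a[slow]=5 write a[3]=6, slow++,fast++
slow=3 fast=6: a[fast]=6=a[slow] dup, fast++
slow=3 fast=7: a[fast]=7≠a[slow]=6 write a[4]=7, slow++,fast++

slow=4, fast=8, prefix=[2, 3, 5, 6, 7]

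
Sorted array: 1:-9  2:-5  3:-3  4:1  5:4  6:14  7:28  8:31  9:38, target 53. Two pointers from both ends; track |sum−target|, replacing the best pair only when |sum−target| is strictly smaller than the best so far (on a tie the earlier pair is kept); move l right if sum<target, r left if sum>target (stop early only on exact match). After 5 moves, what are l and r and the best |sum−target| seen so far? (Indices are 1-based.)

l=6, r=9, best |Δ|=11

[1,9] -9+38=29 d=24 * → l++
[2,9] -5+38=33 d=20 * → l++
[3,9] -3+38=35 d=18 * → l++
[4,9] 1+38=39 d=14 * → l++
[5,9] 4+38=42 d=11 * → l++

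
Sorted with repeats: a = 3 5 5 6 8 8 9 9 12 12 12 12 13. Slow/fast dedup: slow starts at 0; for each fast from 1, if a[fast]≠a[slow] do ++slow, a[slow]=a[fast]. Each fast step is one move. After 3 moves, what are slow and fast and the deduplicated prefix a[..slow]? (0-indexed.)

slow=2, fast=4, prefix=[3, 5, 6]

slow=0 fast=1: a[fast]=5≠a[slow]=3 write a[1]=5, slow++,fast++
slow=1 fast=2: a[fast]=5=a[slow] dup, fast++
slow=1 fast=3: a[fast]=6≠a[slow]=5 write a[2]=6, slow++,fast++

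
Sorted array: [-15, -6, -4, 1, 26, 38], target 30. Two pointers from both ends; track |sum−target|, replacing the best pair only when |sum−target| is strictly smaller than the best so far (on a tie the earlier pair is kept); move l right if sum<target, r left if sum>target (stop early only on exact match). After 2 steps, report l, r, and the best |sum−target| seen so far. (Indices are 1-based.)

[1,6] -15+38=23 d=7 * → l++
[2,6] -6+38=32 d=2 * → r--

l=2, r=5, best |Δ|=2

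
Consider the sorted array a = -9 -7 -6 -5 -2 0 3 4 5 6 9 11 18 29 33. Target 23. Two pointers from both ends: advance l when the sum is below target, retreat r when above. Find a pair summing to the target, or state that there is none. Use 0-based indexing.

(-6, 29)

[0,14] -9+33=24 >23 → r--
[0,13] -9+29=20 <23 → l++
[1,13] -7+29=22 <23 → l++
[2,13] -6+29=23 → found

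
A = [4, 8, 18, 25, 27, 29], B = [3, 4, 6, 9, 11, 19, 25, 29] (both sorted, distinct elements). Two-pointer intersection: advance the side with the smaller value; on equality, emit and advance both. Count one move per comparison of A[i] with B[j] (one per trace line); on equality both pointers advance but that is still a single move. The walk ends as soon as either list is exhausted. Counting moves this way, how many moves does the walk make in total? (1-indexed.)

[i=1,j=1] 4>3 → j++
[i=1,j=2] 4==4 emit → i++,j++
[i=2,j=3] 8>6 → j++
[i=2,j=4] 8<9 → i++
[i=3,j=4] 18>9 → j++
[i=3,j=5] 18>11 → j++
[i=3,j=6] 18<19 → i++
[i=4,j=6] 25>19 → j++
[i=4,j=7] 25==25 emit → i++,j++
[i=5,j=8] 27<29 → i++
[i=6,j=8] 29==29 emit → i++,j++

11 moves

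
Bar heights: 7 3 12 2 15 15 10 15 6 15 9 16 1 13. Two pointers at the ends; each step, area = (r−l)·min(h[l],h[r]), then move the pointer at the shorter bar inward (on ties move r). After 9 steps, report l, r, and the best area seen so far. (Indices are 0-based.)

[0,13] min(7,13)*13=91 best=91 * → l++
[1,13] min(3,13)*12=36 best=91 → l++
[2,13] min(12,13)*11=132 best=132 * → l++
[3,13] min(2,13)*10=20 best=132 → l++
[4,13] min(15,13)*9=117 best=132 → r--
[4,12] min(15,1)*8=8 best=132 → r--
[4,11] min(15,16)*7=105 best=132 → l++
[5,11] min(15,16)*6=90 best=132 → l++
[6,11] min(10,16)*5=50 best=132 → l++

l=7, r=11, best area=132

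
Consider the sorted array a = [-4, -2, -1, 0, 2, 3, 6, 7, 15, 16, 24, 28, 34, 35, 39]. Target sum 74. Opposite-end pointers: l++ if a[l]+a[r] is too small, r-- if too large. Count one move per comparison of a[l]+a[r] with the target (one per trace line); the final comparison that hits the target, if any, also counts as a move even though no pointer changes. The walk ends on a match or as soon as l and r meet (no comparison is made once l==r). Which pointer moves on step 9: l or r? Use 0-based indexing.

l=0 r=14: -4+39=35 <74, l++
l=1 r=14: -2+39=37 <74, l++
l=2 r=14: -1+39=38 <74, l++
l=3 r=14: 0+39=39 <74, l++
l=4 r=14: 2+39=41 <74, l++
l=5 r=14: 3+39=42 <74, l++
l=6 r=14: 6+39=45 <74, l++
l=7 r=14: 7+39=46 <74, l++
l=8 r=14: 15+39=54 <74, l++

l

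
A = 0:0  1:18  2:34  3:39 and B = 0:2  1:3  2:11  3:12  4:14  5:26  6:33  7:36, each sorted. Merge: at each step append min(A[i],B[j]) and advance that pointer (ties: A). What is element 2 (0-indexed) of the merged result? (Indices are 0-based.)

[i=0,j=0] A[i]=0<=B[j]=2 take 0 → i++
[i=1,j=0] A[i]=18>B[j]=2 take 2 → j++
[i=1,j=1] A[i]=18>B[j]=3 take 3 → j++
[i=1,j=2] A[i]=18>B[j]=11 take 11 → j++
[i=1,j=3] A[i]=18>B[j]=12 take 12 → j++
[i=1,j=4] A[i]=18>B[j]=14 take 14 → j++
[i=1,j=5] A[i]=18<=B[j]=26 take 18 → i++
[i=2,j=5] A[i]=34>B[j]=26 take 26 → j++
[i=2,j=6] A[i]=34>B[j]=33 take 33 → j++
[i=2,j=7] A[i]=34<=B[j]=36 take 34 → i++
[i=3,j=7] A[i]=39>B[j]=36 take 36 → j++
[i=3,j=8] B done, take A[i]=39 → i++

merged[2] = 3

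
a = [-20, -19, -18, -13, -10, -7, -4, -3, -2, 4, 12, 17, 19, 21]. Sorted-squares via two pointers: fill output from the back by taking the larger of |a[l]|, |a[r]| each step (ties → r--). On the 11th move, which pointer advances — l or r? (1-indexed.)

r

l=1 r=14: |-20|<=|21| out[14]=441, r--
l=1 r=13: |-20|>|19| out[13]=400, l++
l=2 r=13: |-19|<=|19| out[12]=361, r--
l=2 r=12: |-19|>|17| out[11]=361, l++
l=3 r=12: |-18|>|17| out[10]=324, l++
l=4 r=12: |-13|<=|17| out[9]=289, r--
l=4 r=11: |-13|>|12| out[8]=169, l++
l=5 r=11: |-10|<=|12| out[7]=144, r--
l=5 r=10: |-10|>|4| out[6]=100, l++
l=6 r=10: |-7|>|4| out[5]=49, l++
l=7 r=10: |-4|<=|4| out[4]=16, r--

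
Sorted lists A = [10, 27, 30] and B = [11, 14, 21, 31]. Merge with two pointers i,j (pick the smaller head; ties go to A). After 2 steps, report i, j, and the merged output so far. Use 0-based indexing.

[i=0,j=0] A[i]=10<=B[j]=11 take 10 → i++
[i=1,j=0] A[i]=27>B[j]=11 take 11 → j++

i=1, j=1, merged so far=[10, 11]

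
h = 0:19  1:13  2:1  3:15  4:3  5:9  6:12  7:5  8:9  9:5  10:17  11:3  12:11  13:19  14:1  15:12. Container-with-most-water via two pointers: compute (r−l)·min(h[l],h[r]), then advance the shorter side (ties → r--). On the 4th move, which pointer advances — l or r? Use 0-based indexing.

l=0 r=15: min(19,12)*15=180 best=180 *, r--
l=0 r=14: min(19,1)*14=14 best=180, r--
l=0 r=13: min(19,19)*13=247 best=247 *, r--
l=0 r=12: min(19,11)*12=132 best=247, r--

r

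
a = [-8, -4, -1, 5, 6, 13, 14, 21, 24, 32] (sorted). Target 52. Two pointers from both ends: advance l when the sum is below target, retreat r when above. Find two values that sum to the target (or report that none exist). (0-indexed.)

no pair

l=0 r=9: -8+32=24 <52, l++
l=1 r=9: -4+32=28 <52, l++
l=2 r=9: -1+32=31 <52, l++
l=3 r=9: 5+32=37 <52, l++
l=4 r=9: 6+32=38 <52, l++
l=5 r=9: 13+32=45 <52, l++
l=6 r=9: 14+32=46 <52, l++
l=7 r=9: 21+32=53 >52, r--
l=7 r=8: 21+24=45 <52, l++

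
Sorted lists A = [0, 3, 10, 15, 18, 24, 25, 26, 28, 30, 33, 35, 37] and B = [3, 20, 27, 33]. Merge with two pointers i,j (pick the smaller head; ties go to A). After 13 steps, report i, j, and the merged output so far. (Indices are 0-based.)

[i=0,j=0] A[i]=0<=B[j]=3 take 0 → i++
[i=1,j=0] A[i]=3<=B[j]=3 take 3 → i++
[i=2,j=0] A[i]=10>B[j]=3 take 3 → j++
[i=2,j=1] A[i]=10<=B[j]=20 take 10 → i++
[i=3,j=1] A[i]=15<=B[j]=20 take 15 → i++
[i=4,j=1] A[i]=18<=B[j]=20 take 18 → i++
[i=5,j=1] A[i]=24>B[j]=20 take 20 → j++
[i=5,j=2] A[i]=24<=B[j]=27 take 24 → i++
[i=6,j=2] A[i]=25<=B[j]=27 take 25 → i++
[i=7,j=2] A[i]=26<=B[j]=27 take 26 → i++
[i=8,j=2] A[i]=28>B[j]=27 take 27 → j++
[i=8,j=3] A[i]=28<=B[j]=33 take 28 → i++
[i=9,j=3] A[i]=30<=B[j]=33 take 30 → i++

i=10, j=3, merged so far=[0, 3, 3, 10, 15, 18, 20, 24, 25, 26, 27, 28, 30]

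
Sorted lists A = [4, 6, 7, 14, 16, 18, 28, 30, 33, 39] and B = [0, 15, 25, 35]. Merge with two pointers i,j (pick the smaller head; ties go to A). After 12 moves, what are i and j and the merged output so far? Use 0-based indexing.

i=0 j=0: A[i]=4>B[j]=0 take 0, j++
i=0 j=1: A[i]=4<=B[j]=15 take 4, i++
i=1 j=1: A[i]=6<=B[j]=15 take 6, i++
i=2 j=1: A[i]=7<=B[j]=15 take 7, i++
i=3 j=1: A[i]=14<=B[j]=15 take 14, i++
i=4 j=1: A[i]=16>B[j]=15 take 15, j++
i=4 j=2: A[i]=16<=B[j]=25 take 16, i++
i=5 j=2: A[i]=18<=B[j]=25 take 18, i++
i=6 j=2: A[i]=28>B[j]=25 take 25, j++
i=6 j=3: A[i]=28<=B[j]=35 take 28, i++
i=7 j=3: A[i]=30<=B[j]=35 take 30, i++
i=8 j=3: A[i]=33<=B[j]=35 take 33, i++

i=9, j=3, merged so far=[0, 4, 6, 7, 14, 15, 16, 18, 25, 28, 30, 33]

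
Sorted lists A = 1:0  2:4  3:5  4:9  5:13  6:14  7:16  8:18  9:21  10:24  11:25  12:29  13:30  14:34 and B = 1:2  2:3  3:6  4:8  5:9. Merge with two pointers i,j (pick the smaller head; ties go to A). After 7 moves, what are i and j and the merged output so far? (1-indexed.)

i=4, j=5, merged so far=[0, 2, 3, 4, 5, 6, 8]

[i=1,j=1] A[i]=0<=B[j]=2 take 0 → i++
[i=2,j=1] A[i]=4>B[j]=2 take 2 → j++
[i=2,j=2] A[i]=4>B[j]=3 take 3 → j++
[i=2,j=3] A[i]=4<=B[j]=6 take 4 → i++
[i=3,j=3] A[i]=5<=B[j]=6 take 5 → i++
[i=4,j=3] A[i]=9>B[j]=6 take 6 → j++
[i=4,j=4] A[i]=9>B[j]=8 take 8 → j++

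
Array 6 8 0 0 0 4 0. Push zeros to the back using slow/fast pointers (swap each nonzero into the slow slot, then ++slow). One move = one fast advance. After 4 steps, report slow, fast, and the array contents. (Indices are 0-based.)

slow=0 fast=0: a[fast]=6≠0 swap→a[0]=6, slow++,fast++
slow=1 fast=1: a[fast]=8≠0 swap→a[1]=8, slow++,fast++
slow=2 fast=2: a[fast]=0, fast++
slow=2 fast=3: a[fast]=0, fast++

slow=2, fast=4, a=[6, 8, 0, 0, 0, 4, 0]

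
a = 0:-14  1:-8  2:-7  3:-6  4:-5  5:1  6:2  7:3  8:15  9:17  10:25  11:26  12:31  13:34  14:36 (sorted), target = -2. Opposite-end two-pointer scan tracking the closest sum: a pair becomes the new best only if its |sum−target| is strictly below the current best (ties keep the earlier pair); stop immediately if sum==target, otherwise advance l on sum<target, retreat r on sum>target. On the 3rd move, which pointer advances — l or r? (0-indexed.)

[0,14] -14+36=22 d=24 * → r--
[0,13] -14+34=20 d=22 * → r--
[0,12] -14+31=17 d=19 * → r--

r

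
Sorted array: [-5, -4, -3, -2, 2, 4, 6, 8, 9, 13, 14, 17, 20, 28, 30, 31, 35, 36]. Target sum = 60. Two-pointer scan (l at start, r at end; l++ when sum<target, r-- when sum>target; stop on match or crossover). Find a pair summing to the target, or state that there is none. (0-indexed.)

no pair

l=0 r=17: -5+36=31 <60, l++
l=1 r=17: -4+36=32 <60, l++
l=2 r=17: -3+36=33 <60, l++
l=3 r=17: -2+36=34 <60, l++
l=4 r=17: 2+36=38 <60, l++
l=5 r=17: 4+36=40 <60, l++
l=6 r=17: 6+36=42 <60, l++
l=7 r=17: 8+36=44 <60, l++
l=8 r=17: 9+36=45 <60, l++
l=9 r=17: 13+36=49 <60, l++
l=10 r=17: 14+36=50 <60, l++
l=11 r=17: 17+36=53 <60, l++
l=12 r=17: 20+36=56 <60, l++
l=13 r=17: 28+36=64 >60, r--
l=13 r=16: 28+35=63 >60, r--
l=13 r=15: 28+31=59 <60, l++
l=14 r=15: 30+31=61 >60, r--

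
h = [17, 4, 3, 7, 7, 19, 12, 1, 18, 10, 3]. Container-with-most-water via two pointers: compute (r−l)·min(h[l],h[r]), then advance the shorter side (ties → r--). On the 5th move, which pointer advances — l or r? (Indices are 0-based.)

l

[0,10] min(17,3)*10=30 best=30 * → r--
[0,9] min(17,10)*9=90 best=90 * → r--
[0,8] min(17,18)*8=136 best=136 * → l++
[1,8] min(4,18)*7=28 best=136 → l++
[2,8] min(3,18)*6=18 best=136 → l++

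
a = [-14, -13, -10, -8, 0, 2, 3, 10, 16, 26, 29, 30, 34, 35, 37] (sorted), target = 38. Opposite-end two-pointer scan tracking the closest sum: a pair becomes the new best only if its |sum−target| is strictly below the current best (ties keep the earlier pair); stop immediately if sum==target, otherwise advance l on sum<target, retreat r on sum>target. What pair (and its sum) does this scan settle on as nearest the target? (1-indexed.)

[1,15] -14+37=23 d=15 * → l++
[2,15] -13+37=24 d=14 * → l++
[3,15] -10+37=27 d=11 * → l++
[4,15] -8+37=29 d=9 * → l++
[5,15] 0+37=37 d=1 * → l++
[6,15] 2+37=39 d=1 → r--
[6,14] 2+35=37 d=1 → l++
[7,14] 3+35=38 d=0 * → stop

pair (3, 35) with sum 38 (|Δ|=0)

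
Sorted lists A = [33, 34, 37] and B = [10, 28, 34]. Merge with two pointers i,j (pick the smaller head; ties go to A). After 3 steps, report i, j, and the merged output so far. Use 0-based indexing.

i=1, j=2, merged so far=[10, 28, 33]

[i=0,j=0] A[i]=33>B[j]=10 take 10 → j++
[i=0,j=1] A[i]=33>B[j]=28 take 28 → j++
[i=0,j=2] A[i]=33<=B[j]=34 take 33 → i++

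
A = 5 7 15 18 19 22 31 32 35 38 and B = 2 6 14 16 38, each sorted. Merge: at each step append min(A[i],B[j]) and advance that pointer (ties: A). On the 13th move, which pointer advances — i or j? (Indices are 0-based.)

i=0 j=0: A[i]=5>B[j]=2 take 2, j++
i=0 j=1: A[i]=5<=B[j]=6 take 5, i++
i=1 j=1: A[i]=7>B[j]=6 take 6, j++
i=1 j=2: A[i]=7<=B[j]=14 take 7, i++
i=2 j=2: A[i]=15>B[j]=14 take 14, j++
i=2 j=3: A[i]=15<=B[j]=16 take 15, i++
i=3 j=3: A[i]=18>B[j]=16 take 16, j++
i=3 j=4: A[i]=18<=B[j]=38 take 18, i++
i=4 j=4: A[i]=19<=B[j]=38 take 19, i++
i=5 j=4: A[i]=22<=B[j]=38 take 22, i++
i=6 j=4: A[i]=31<=B[j]=38 take 31, i++
i=7 j=4: A[i]=32<=B[j]=38 take 32, i++
i=8 j=4: A[i]=35<=B[j]=38 take 35, i++

i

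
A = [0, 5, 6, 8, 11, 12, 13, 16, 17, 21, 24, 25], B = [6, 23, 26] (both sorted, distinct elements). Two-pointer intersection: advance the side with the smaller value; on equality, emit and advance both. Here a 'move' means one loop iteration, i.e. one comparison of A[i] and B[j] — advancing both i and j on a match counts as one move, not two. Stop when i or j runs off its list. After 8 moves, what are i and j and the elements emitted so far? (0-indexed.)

i=0 j=0: 0<6, i++
i=1 j=0: 5<6, i++
i=2 j=0: 6==6 emit, i++,j++
i=3 j=1: 8<23, i++
i=4 j=1: 11<23, i++
i=5 j=1: 12<23, i++
i=6 j=1: 13<23, i++
i=7 j=1: 16<23, i++

i=8, j=1, emitted=[6]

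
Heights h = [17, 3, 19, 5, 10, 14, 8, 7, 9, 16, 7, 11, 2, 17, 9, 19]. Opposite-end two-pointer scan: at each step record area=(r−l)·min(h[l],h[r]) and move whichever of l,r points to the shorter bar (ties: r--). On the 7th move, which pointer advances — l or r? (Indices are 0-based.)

r

[0,15] min(17,19)*15=255 best=255 * → l++
[1,15] min(3,19)*14=42 best=255 → l++
[2,15] min(19,19)*13=247 best=255 → r--
[2,14] min(19,9)*12=108 best=255 → r--
[2,13] min(19,17)*11=187 best=255 → r--
[2,12] min(19,2)*10=20 best=255 → r--
[2,11] min(19,11)*9=99 best=255 → r--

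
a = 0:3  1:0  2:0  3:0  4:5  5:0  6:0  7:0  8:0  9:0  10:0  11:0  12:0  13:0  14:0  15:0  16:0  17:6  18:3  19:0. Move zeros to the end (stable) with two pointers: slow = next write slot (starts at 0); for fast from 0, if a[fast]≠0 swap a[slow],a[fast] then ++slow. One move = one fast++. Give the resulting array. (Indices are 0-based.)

[3, 5, 6, 3, 0, 0, 0, 0, 0, 0, 0, 0, 0, 0, 0, 0, 0, 0, 0, 0]

(s=0,f=0) a[fast]=3≠0 swap→a[0]=3 → slow++,fast++
(s=1,f=1) a[fast]=0 → fast++
(s=1,f=2) a[fast]=0 → fast++
(s=1,f=3) a[fast]=0 → fast++
(s=1,f=4) a[fast]=5≠0 swap→a[1]=5 → slow++,fast++
(s=2,f=5) a[fast]=0 → fast++
(s=2,f=6) a[fast]=0 → fast++
(s=2,f=7) a[fast]=0 → fast++
(s=2,f=8) a[fast]=0 → fast++
(s=2,f=9) a[fast]=0 → fast++
(s=2,f=10) a[fast]=0 → fast++
(s=2,f=11) a[fast]=0 → fast++
(s=2,f=12) a[fast]=0 → fast++
(s=2,f=13) a[fast]=0 → fast++
(s=2,f=14) a[fast]=0 → fast++
(s=2,f=15) a[fast]=0 → fast++
(s=2,f=16) a[fast]=0 → fast++
(s=2,f=17) a[fast]=6≠0 swap→a[2]=6 → slow++,fast++
(s=3,f=18) a[fast]=3≠0 swap→a[3]=3 → slow++,fast++
(s=4,f=19) a[fast]=0 → fast++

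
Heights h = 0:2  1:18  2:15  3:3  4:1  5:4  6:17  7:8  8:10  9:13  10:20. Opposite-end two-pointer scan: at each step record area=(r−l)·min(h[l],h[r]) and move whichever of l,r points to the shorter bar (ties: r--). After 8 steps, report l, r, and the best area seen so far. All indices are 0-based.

[0,10] min(2,20)*10=20 best=20 * → l++
[1,10] min(18,20)*9=162 best=162 * → l++
[2,10] min(15,20)*8=120 best=162 → l++
[3,10] min(3,20)*7=21 best=162 → l++
[4,10] min(1,20)*6=6 best=162 → l++
[5,10] min(4,20)*5=20 best=162 → l++
[6,10] min(17,20)*4=68 best=162 → l++
[7,10] min(8,20)*3=24 best=162 → l++

l=8, r=10, best area=162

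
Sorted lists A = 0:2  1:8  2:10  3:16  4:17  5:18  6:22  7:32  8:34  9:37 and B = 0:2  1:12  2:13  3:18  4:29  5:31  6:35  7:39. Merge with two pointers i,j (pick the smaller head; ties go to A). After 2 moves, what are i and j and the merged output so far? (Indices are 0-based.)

i=1, j=1, merged so far=[2, 2]

[i=0,j=0] A[i]=2<=B[j]=2 take 2 → i++
[i=1,j=0] A[i]=8>B[j]=2 take 2 → j++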